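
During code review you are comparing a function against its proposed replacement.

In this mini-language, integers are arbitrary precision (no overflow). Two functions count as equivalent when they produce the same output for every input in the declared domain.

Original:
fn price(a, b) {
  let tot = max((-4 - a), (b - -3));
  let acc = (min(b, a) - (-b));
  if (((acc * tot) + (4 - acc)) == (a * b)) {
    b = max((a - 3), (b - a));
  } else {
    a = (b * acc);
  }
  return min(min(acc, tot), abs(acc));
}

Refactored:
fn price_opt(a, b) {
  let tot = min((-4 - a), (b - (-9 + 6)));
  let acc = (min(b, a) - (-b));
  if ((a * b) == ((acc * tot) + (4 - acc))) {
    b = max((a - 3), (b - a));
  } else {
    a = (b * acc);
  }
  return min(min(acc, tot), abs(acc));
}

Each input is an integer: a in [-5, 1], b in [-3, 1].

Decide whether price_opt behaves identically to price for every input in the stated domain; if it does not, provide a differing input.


a=-2, b=1 yields -1 from price but -2 from price_opt.
verdict: not equivalent; witness: a=-2, b=1


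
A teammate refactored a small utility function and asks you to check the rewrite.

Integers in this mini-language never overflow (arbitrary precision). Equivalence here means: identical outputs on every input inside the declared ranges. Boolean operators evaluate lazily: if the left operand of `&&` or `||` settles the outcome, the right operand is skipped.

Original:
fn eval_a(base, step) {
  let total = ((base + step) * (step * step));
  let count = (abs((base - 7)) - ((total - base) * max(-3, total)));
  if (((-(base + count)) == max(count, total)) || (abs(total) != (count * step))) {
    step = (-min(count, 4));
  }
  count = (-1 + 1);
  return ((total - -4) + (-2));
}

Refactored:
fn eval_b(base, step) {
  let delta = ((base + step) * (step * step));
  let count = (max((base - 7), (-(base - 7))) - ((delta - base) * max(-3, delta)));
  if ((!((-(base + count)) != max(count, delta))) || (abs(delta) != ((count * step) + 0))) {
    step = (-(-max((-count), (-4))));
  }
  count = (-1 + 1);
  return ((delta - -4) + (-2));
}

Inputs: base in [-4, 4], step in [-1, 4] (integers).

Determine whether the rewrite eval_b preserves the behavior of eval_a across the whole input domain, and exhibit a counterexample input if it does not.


This is a faithful refactor — comparison usage differs; also constant usage differs; also min/max/abs usage differs; also arithmetic usage differs; also local variable names differ; also boolean connective usage differs, but the computed results match everywhere.
Spot check at base=-3, step=2 — eval_a: total := -4 | count := 7 | (((-(base + count)) == max(count, total)) || (abs(total) != (count * step))): true | step := -4 | count := 0 | result -2. eval_b: delta := -4 | count := 7 | ((!((-(base + count)) != max(count, delta))) || (abs(delta) != ((count * step) + 0))): true | step := -4 | count := 0 | result -2. Both give -2.
Across all 54 domain points the two functions coincide.
verdict: equivalent


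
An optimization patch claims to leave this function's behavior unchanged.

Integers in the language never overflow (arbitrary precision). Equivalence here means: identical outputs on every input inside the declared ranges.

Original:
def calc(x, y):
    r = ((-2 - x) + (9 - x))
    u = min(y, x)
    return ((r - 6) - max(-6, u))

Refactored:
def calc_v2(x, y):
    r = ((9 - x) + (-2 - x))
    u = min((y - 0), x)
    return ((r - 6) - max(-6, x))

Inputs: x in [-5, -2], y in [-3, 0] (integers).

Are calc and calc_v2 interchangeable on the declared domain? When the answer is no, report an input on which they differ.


Run the pair on x=-2, y=-3.
calc: r = 11; u = -3; return 8
calc_v2: r = 11; u = -3; return 7
8 against 7: the behavior changed.
verdict: not equivalent; witness: x=-2, y=-3


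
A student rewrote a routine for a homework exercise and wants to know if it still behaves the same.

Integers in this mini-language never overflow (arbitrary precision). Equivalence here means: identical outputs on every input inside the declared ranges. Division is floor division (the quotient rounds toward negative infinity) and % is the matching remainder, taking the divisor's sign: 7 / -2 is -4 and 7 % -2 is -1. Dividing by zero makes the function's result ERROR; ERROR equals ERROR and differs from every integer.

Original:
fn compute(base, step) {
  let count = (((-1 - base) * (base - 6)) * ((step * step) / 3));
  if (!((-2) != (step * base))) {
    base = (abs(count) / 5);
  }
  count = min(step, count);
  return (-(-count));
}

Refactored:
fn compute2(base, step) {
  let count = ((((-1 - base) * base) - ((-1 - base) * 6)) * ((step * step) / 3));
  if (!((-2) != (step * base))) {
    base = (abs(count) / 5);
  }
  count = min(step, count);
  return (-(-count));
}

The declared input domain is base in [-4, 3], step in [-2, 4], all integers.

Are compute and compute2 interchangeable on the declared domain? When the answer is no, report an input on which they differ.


Changes here: constant usage differs, and arithmetic usage differs; the full 56-point sweep finds no disagreement.
verdict: equivalent


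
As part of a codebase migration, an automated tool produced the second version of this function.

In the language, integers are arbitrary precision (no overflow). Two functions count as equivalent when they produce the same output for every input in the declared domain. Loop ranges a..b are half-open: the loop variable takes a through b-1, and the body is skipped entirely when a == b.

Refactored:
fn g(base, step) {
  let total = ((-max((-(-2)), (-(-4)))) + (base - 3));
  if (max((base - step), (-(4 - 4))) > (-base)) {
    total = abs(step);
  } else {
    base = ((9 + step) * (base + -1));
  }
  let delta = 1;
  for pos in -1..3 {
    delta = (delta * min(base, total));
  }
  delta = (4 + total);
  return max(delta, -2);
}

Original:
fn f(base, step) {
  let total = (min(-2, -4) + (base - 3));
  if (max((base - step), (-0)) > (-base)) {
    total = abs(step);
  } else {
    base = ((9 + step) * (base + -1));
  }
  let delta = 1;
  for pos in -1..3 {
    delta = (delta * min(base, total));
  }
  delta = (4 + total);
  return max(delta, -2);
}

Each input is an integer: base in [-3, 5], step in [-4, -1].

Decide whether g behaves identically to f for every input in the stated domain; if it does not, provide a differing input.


The two versions differ — the changes include min/max/abs usage differs; constant usage differs; arithmetic usage differs.
Spot check at base=-2, step=-3 — f: total=-9, then (max((base - step), (-0)) > (-base)) is false, then base=-18, then delta=1, then (pos=-1), then delta=-18, then (pos=0), then delta=324, then (pos=1), then delta=-5832, then (pos=2), then delta=104976, then delta=-5, then returns -2. g: total=-9, then (max((base - step), (-(4 - 4))) > (-base)) is false, then base=-18, then delta=1, then (pos=-1), then delta=-18, then (pos=0), then delta=324, then (pos=1), then delta=-5832, then (pos=2), then delta=104976, then delta=-5, then returns -2. Both give -2.
Every one of the 36 inputs gives matching results.
verdict: equivalent


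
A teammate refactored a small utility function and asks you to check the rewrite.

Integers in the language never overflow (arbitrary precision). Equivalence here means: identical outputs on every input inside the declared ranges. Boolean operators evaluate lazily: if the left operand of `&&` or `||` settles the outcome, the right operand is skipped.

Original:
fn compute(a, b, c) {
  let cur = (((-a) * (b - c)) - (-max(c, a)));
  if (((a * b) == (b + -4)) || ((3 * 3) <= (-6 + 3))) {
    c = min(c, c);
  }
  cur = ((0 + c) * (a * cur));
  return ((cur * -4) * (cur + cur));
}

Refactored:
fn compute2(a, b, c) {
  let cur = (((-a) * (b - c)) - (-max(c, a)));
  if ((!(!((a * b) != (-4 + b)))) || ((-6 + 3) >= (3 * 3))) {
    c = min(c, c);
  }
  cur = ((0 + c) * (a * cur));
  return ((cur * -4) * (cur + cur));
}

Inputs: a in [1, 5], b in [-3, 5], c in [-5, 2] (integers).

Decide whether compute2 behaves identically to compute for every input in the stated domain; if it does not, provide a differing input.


Equivalent. Whatever the rewrite altered, no input in the stated domain can expose a difference.
Across all 360 domain points the two functions coincide.
One worked example (a=1, b=4, c=-3) — compute: cur becomes -6; next (((a * b) == (b + -4)) || ((3 * 3) <= (-6 + 3))) evaluates to false; next cur becomes 18; next final value -2592; compute2: cur becomes -6; next ((!(!((a * b) != (-4 + b)))) || ((-6 + 3) >= (3 * 3))) evaluates to true; next c becomes -3; next cur becomes 18; next final value -2592; agreement on -2592.
verdict: equivalent


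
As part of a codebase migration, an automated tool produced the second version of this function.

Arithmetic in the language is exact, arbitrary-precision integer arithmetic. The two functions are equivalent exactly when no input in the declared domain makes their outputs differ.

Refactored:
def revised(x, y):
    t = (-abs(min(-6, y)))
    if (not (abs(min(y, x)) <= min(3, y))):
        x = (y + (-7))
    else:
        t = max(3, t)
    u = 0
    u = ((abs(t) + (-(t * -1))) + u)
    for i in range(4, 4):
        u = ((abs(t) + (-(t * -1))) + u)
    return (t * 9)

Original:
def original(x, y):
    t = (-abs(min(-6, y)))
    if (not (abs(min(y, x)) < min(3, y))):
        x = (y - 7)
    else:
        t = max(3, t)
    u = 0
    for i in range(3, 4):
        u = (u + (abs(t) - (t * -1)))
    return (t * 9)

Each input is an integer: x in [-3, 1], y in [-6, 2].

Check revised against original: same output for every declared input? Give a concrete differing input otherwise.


x=-2, y=2 yields -54 from original but 27 from revised.
verdict: not equivalent; witness: x=-2, y=2


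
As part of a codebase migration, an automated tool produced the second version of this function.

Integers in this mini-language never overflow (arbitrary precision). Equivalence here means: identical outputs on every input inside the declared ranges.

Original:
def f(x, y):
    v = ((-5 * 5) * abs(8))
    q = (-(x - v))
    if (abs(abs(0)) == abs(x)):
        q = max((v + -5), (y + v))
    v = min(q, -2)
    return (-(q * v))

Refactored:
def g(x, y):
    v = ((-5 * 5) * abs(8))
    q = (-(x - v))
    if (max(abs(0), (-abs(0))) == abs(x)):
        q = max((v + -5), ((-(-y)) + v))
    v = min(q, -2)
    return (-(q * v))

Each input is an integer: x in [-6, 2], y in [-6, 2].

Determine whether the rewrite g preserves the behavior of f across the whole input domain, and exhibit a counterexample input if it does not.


This is a faithful refactor — min/max/abs usage differs; also constant usage differs, but the computed results match everywhere.
As a probe, take x=-6, y=-5: f runs v=-200, then q=-194, then (abs(abs(0)) == abs(x)) is false, then v=-194, then returns -37636; g runs v=-200, then q=-194, then (max(abs(0), (-abs(0))) == abs(x)) is false, then v=-194, then returns -37636; both end at -37636.
Every one of the 81 inputs gives matching results.
verdict: equivalent


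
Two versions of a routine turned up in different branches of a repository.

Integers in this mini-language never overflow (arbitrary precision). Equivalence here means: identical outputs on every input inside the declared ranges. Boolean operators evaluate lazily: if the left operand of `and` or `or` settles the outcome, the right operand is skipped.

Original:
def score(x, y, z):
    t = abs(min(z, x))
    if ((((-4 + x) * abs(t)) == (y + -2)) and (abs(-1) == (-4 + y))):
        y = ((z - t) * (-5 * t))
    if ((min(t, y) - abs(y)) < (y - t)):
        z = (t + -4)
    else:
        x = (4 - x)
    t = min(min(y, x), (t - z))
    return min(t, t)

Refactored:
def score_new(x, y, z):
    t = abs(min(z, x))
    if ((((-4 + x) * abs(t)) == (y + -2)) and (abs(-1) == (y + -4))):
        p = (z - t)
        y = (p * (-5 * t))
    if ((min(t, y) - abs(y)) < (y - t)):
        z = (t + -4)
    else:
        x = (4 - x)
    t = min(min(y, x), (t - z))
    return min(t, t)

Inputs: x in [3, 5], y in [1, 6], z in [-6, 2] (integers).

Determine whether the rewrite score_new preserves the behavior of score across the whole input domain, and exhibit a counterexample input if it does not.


Equivalent — the differences include statement counts differ; also local variable names differ, yet no declared input distinguishes the two.
Tracing x=3, y=5, z=0: score: t becomes 0; next ((((-4 + x) * abs(t)) == (y + -2)) and (abs(-1) == (-4 + y))) evaluates to false; next ((min(t, y) - abs(y)) < (y - t)) evaluates to true; next z becomes -4; next t becomes 3; next final value 3 | score_new: t becomes 0; next ((((-4 + x) * abs(t)) == (y + -2)) and (abs(-1) == (y + -4))) evaluates to false; next ((min(t, y) - abs(y)) < (y - t)) evaluates to true; next z becomes -4; next t becomes 3; next final value 3 — matching result 3.
Across all 162 domain points the two functions coincide.
verdict: equivalent


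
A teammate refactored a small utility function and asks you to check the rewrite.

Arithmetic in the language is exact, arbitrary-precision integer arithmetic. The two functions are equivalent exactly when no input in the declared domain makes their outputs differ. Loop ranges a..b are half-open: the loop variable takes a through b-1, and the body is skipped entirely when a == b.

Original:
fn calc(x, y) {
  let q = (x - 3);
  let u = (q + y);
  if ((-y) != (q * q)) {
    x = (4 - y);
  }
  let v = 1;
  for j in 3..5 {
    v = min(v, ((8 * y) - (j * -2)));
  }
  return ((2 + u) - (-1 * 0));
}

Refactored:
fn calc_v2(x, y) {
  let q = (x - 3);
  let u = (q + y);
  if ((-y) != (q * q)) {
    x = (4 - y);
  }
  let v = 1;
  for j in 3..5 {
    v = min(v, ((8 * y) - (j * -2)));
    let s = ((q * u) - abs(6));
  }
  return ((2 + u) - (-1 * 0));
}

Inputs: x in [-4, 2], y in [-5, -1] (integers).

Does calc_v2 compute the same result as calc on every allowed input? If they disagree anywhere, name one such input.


This is a faithful refactor — statement counts differ; min/max/abs usage differs; constant usage differs; local variable names differ; arithmetic usage differs, but the computed results match everywhere.
Spot check at x=0, y=-2 — calc: q := -3 | u := -5 | ((-y) != (q * q)): true | x := 6 | v := 1 | iter j=3: | v := -10 | iter j=4: | v := -10 | result -3. calc_v2: q := -3 | u := -5 | ((-y) != (q * q)): true | x := 6 | v := 1 | iter j=3: | v := -10 | s := 9 | iter j=4: | v := -10 | s := 9 | result -3. Both give -3.
Across all 35 domain points the two functions coincide.
verdict: equivalent


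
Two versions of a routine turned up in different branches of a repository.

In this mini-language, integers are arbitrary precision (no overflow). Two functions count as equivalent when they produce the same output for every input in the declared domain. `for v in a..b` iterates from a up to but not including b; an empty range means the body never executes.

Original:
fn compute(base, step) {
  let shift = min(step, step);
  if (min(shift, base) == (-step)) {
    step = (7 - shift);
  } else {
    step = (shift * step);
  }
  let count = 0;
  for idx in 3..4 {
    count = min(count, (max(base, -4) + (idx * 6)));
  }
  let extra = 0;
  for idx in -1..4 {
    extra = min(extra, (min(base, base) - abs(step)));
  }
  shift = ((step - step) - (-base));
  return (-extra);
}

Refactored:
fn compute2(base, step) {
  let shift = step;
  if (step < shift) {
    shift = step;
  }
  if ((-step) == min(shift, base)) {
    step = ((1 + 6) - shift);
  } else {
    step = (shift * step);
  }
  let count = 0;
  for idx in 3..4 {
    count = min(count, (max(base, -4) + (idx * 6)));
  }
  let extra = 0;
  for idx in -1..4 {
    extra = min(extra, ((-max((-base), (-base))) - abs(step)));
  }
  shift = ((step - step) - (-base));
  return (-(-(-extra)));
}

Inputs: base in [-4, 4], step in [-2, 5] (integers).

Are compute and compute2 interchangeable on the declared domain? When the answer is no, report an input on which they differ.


This is a faithful refactor — comparison usage differs; branching structure differs; statement counts differ; constant usage differs; min/max/abs usage differs; arithmetic usage differs, but the computed results match everywhere.
One worked example (base=-4, step=3) — compute: shift := 3 | (min(shift, base) == (-step)): false | step := 9 | count := 0 | iter idx=3: | count := 0 | extra := 0 | iter idx=-1: | extra := -13 | iter idx=0: | extra := -13 | iter idx=1: | extra := -13 | iter idx=2: | extra := -13 | iter idx=3: | extra := -13 | shift := -4 | result 13; compute2: shift := 3 | (step < shift): false | ((-step) == min(shift, base)): false | step := 9 | count := 0 | iter idx=3: | count := 0 | extra := 0 | iter idx=-1: | extra := -13 | iter idx=0: | extra := -13 | iter idx=1: | extra := -13 | iter idx=2: | extra := -13 | iter idx=3: | extra := -13 | shift := -4 | result 13; agreement on 13.
Sweeping the whole domain (72 inputs) finds no disagreement.
verdict: equivalent


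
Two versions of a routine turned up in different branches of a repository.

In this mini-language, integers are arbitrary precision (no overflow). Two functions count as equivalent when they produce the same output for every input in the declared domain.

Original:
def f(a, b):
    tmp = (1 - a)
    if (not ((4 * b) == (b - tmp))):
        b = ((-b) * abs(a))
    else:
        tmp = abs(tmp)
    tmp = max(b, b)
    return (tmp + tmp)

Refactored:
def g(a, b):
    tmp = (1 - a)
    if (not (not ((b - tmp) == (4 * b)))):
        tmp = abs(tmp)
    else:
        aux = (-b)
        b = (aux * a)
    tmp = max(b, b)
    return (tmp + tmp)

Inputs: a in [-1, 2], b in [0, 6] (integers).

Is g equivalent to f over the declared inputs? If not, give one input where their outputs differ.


Take a=-1, b=1.
f: tmp := 2 | (not ((4 * b) == (b - tmp))): true | b := -1 | tmp := -1 | result -2
g: tmp := 2 | (not (not ((b - tmp) == (4 * b)))): false | aux := -1 | b := 1 | tmp := 1 | result 2
-2 != 2, so the rewrite changes behavior.
verdict: not equivalent; witness: a=-1, b=1


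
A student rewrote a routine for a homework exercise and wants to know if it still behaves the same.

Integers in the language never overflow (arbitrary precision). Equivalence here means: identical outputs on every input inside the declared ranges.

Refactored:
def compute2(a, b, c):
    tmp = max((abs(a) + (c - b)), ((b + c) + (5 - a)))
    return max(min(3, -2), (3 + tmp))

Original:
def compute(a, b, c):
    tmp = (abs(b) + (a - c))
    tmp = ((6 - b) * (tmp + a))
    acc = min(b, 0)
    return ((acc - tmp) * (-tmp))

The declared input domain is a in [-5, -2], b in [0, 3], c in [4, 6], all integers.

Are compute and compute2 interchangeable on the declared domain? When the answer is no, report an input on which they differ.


Not equivalent: a=-5, b=0, c=4 separates them (7056 vs 17).
compute: tmp := -9 | tmp := -84 | acc := 0 | result 7056
compute2: tmp := 14 | result 17
verdict: not equivalent; witness: a=-5, b=0, c=4


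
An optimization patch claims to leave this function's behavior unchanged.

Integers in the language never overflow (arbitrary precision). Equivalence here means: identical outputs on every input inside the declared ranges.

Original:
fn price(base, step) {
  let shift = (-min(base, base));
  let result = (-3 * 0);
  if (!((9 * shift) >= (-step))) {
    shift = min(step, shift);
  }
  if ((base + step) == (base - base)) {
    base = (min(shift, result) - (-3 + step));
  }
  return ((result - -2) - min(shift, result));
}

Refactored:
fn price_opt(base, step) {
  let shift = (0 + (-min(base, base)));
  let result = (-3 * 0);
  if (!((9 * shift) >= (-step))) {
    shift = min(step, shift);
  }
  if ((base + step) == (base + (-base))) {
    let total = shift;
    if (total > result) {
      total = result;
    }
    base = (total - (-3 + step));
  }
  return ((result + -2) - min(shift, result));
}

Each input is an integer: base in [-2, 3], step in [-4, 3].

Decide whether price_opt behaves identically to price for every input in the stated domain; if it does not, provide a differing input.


Not equivalent: base=-2, step=-4 separates them (2 vs -2).
price: shift=2, then result=0, then (!((9 * shift) >= (-step))) is false, then ((base + step) == (base - base)) is false, then returns 2
price_opt: shift=2, then result=0, then (!((9 * shift) >= (-step))) is false, then ((base + step) == (base + (-base))) is false, then returns -2
verdict: not equivalent; witness: base=-2, step=-4


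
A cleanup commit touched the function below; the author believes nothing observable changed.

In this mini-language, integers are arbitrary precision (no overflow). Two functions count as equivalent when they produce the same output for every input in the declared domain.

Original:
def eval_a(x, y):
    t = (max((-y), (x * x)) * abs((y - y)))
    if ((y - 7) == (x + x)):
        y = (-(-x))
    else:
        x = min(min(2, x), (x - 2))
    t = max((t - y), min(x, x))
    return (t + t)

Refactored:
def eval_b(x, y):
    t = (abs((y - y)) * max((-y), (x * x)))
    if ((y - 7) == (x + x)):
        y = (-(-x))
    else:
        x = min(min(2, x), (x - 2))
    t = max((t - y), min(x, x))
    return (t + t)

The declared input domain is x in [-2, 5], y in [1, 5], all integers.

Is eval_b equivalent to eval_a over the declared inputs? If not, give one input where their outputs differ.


The two versions differ — the changes include same computation, different form.
As a probe, take x=3, y=1: eval_a runs t becomes 0; next ((y - 7) == (x + x)) evaluates to false; next x becomes 1; next t becomes 1; next final value 2; eval_b runs t becomes 0; next ((y - 7) == (x + x)) evaluates to false; next x becomes 1; next t becomes 1; next final value 2; both end at 2.
Checked all 40 inputs in the declared domain: the outputs agree on every one.
verdict: equivalent


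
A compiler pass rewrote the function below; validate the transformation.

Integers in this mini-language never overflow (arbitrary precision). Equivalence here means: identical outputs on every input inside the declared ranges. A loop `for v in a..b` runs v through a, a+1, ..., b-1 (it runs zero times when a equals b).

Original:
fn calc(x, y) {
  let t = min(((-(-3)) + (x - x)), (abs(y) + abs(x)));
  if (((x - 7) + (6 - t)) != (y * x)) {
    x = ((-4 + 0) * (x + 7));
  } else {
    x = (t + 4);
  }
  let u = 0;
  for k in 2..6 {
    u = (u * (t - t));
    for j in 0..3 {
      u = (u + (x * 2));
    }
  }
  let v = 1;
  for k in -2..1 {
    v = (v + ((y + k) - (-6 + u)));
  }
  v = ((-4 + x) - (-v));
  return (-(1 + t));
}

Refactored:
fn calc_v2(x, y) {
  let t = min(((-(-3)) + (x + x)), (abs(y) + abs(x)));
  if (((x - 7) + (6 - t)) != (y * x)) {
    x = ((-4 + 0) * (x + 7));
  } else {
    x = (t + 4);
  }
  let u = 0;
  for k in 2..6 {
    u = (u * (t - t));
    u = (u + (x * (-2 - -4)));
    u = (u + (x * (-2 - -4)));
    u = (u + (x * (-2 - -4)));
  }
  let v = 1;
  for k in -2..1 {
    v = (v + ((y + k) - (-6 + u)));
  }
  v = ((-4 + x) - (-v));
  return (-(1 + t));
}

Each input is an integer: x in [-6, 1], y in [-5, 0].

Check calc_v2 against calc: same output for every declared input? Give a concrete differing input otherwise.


These are not equivalent — on x=-6, y=-5 the outputs split (-4 vs 8).
calc: t = 3; (((x - 7) + (6 - t)) != (y * x)) -> true; x = -4; u = 0; [k=2]; u = 0; [j=0]; u = -8; [j=1]; u = -16; [j=2]; u = -24; [k=3]; u = 0; [j=0]; u = -8; [j=1]; u = -16; [j=2]; u = -24; [k=4]; u = 0; [j=0]; u = -8; [j=1]; u = -16; [j=2]; u = -24; [k=5]; u = 0; [j=0]; u = -8; [j=1]; u = -16; [j=2]; u = -24; v = 1; [k=-2]; v = 24; [k=-1]; v = 48; [k=0]; v = 73; v = 65; return -4
calc_v2: t = -9; (((x - 7) + (6 - t)) != (y * x)) -> true; x = -4; u = 0; [k=2]; u = 0; u = -8; u = -16; u = -24; [k=3]; u = 0; u = -8; u = -16; u = -24; [k=4]; u = 0; u = -8; u = -16; u = -24; [k=5]; u = 0; u = -8; u = -16; u = -24; v = 1; [k=-2]; v = 24; [k=-1]; v = 48; [k=0]; v = 73; v = 65; return 8
verdict: not equivalent; witness: x=-6, y=-5


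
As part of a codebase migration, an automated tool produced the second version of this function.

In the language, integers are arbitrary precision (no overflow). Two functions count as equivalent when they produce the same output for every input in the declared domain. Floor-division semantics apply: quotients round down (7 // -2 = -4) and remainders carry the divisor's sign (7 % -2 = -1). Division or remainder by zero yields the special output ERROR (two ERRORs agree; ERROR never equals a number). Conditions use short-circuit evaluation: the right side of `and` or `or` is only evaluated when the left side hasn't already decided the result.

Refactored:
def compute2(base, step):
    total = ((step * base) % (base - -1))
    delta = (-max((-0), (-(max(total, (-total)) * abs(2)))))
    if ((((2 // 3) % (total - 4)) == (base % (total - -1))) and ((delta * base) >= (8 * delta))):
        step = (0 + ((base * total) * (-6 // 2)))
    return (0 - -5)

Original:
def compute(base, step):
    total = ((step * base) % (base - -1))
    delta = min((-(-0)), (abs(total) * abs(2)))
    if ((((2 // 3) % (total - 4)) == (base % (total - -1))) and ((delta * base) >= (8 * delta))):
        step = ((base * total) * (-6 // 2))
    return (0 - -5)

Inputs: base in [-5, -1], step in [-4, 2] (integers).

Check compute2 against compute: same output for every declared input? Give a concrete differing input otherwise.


Although arithmetic usage differs, and constant usage differs, and min/max/abs usage differs, 35/35 inputs agree.
verdict: equivalent


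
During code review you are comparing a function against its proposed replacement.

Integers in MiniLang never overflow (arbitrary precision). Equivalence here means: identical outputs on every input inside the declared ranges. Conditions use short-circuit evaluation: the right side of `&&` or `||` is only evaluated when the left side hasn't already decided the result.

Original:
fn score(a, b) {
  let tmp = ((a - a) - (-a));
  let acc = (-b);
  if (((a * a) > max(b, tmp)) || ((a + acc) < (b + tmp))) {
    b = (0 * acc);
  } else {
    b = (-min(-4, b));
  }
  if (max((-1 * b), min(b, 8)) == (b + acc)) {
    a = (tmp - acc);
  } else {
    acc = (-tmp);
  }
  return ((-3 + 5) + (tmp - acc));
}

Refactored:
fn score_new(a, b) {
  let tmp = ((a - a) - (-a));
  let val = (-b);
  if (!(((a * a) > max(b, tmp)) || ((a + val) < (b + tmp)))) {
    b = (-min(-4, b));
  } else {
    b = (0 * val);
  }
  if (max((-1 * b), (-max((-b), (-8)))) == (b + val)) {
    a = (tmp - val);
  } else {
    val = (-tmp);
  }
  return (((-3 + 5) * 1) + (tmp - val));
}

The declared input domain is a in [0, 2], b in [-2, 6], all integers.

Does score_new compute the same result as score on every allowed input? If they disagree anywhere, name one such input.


Reading the diff, among the changes: arithmetic usage differs, and constant usage differs, and local variable names differ, and boolean connective usage differs, and min/max/abs usage differs.
One worked example (a=1, b=6) — score: tmp = 1; acc = -6; (((a * a) > max(b, tmp)) || ((a + acc) < (b + tmp))) -> true; b = 0; (max((-1 * b), min(b, 8)) == (b + acc)) -> false; acc = -1; return 4; score_new: tmp = 1; val = -6; (!(((a * a) > max(b, tmp)) || ((a + val) < (b + tmp)))) -> false; b = 0; (max((-1 * b), (-max((-b), (-8)))) == (b + val)) -> false; val = -1; return 4; agreement on 4.
Checked all 27 inputs in the declared domain: the outputs agree on every one.
verdict: equivalent


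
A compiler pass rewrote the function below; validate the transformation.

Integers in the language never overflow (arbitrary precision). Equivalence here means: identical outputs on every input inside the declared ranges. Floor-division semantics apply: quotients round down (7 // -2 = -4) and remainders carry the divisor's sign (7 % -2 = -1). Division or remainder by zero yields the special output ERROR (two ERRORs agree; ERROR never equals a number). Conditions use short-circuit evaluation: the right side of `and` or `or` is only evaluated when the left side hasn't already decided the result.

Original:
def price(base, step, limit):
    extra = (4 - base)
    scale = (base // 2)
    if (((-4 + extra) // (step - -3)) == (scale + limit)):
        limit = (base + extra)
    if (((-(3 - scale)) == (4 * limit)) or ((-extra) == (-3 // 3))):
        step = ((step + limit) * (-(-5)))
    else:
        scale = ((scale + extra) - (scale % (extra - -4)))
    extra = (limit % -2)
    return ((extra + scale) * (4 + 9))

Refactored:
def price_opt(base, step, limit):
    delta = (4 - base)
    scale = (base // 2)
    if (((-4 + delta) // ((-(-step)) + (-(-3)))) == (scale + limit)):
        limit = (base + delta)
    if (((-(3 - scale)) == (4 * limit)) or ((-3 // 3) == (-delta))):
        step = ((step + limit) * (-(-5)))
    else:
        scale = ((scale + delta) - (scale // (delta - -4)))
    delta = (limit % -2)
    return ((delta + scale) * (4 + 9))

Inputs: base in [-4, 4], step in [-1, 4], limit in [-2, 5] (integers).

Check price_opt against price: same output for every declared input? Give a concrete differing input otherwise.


There is a counterexample at base=-4, step=-1, limit=-2: -52 on one side, 91 on the other.
price: extra becomes 8; next scale becomes -2; next (((-4 + extra) // (step - -3)) == (scale + limit)) evaluates to false; next (((-(3 - scale)) == (4 * limit)) or ((-extra) == (-3 // 3))) evaluates to false; next scale becomes -4; next extra becomes 0; next final value -52
price_opt: delta becomes 8; next scale becomes -2; next (((-4 + delta) // ((-(-step)) + (-(-3)))) == (scale + limit)) evaluates to false; next (((-(3 - scale)) == (4 * limit)) or ((-3 // 3) == (-delta))) evaluates to false; next scale becomes 7; next delta becomes 0; next final value 91
verdict: not equivalent; witness: base=-4, step=-1, limit=-2


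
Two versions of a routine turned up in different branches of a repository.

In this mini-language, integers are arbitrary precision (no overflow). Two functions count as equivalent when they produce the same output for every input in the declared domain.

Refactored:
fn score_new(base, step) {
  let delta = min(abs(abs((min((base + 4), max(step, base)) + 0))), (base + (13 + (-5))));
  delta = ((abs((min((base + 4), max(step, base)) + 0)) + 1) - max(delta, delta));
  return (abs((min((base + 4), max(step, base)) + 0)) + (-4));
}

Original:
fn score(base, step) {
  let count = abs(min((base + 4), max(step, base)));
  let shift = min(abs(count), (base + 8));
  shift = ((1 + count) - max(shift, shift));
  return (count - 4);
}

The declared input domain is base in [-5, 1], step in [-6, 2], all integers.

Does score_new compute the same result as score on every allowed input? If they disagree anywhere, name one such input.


Reading the diff, among the changes: local variable names differ, and constant usage differs, and statement counts differ, and arithmetic usage differs, and min/max/abs usage differs.
Spot check at base=-4, step=-6 — score: count becomes 4; next shift becomes 4; next shift becomes 1; next final value 0. score_new: delta becomes 4; next delta becomes 1; next final value 0. Both give 0.
Every one of the 63 inputs gives matching results.
verdict: equivalent


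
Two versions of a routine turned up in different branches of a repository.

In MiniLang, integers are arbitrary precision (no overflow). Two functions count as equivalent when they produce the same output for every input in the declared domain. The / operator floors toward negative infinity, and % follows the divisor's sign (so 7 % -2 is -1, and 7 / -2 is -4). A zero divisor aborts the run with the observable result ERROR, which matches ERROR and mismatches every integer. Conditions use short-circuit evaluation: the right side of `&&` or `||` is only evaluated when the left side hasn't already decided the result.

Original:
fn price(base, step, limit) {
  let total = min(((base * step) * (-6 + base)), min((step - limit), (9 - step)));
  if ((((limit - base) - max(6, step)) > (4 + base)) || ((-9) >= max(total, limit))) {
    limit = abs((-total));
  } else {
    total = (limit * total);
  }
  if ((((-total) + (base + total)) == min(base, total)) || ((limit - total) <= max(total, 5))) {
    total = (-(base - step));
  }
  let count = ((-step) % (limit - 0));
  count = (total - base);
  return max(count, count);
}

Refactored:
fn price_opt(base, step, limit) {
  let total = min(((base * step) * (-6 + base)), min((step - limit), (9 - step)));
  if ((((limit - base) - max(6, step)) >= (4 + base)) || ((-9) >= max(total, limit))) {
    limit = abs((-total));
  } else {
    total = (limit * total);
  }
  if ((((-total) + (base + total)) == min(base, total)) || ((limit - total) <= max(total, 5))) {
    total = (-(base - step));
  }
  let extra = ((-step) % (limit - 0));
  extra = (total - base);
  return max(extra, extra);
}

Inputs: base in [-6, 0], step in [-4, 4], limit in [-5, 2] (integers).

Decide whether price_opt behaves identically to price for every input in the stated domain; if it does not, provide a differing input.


Not equivalent: base=-6, step=-4, limit=-2 separates them (8 vs -282).
price: total = -288; ((((limit - base) - max(6, step)) > (4 + base)) || ((-9) >= max(total, limit))) -> false; total = 576; ((((-total) + (base + total)) == min(base, total)) || ((limit - total) <= max(total, 5))) -> true; total = 2; count = 0; count = 8; return 8
price_opt: total = -288; ((((limit - base) - max(6, step)) >= (4 + base)) || ((-9) >= max(total, limit))) -> true; limit = 288; ((((-total) + (base + total)) == min(base, total)) || ((limit - total) <= max(total, 5))) -> false; extra = 4; extra = -282; return -282
verdict: not equivalent; witness: base=-6, step=-4, limit=-2


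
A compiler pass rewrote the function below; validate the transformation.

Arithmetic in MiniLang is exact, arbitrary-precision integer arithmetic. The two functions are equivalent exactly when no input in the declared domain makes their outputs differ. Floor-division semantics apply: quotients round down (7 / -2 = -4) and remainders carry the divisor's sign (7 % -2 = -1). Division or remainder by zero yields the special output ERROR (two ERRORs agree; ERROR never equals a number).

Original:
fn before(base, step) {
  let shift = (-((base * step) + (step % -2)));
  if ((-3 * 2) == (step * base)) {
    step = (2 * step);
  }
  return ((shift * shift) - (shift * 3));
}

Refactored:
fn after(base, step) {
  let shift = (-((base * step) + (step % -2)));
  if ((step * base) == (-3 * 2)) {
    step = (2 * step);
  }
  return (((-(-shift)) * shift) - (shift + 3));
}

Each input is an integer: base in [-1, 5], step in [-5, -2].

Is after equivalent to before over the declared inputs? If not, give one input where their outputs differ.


Run the pair on base=-1, step=-5.
before: shift := -4 | ((-3 * 2) == (step * base)): false | result 28
after: shift := -4 | ((step * base) == (-3 * 2)): false | result 17
28 vs 17 — the two versions disagree here.
verdict: not equivalent; witness: base=-1, step=-5


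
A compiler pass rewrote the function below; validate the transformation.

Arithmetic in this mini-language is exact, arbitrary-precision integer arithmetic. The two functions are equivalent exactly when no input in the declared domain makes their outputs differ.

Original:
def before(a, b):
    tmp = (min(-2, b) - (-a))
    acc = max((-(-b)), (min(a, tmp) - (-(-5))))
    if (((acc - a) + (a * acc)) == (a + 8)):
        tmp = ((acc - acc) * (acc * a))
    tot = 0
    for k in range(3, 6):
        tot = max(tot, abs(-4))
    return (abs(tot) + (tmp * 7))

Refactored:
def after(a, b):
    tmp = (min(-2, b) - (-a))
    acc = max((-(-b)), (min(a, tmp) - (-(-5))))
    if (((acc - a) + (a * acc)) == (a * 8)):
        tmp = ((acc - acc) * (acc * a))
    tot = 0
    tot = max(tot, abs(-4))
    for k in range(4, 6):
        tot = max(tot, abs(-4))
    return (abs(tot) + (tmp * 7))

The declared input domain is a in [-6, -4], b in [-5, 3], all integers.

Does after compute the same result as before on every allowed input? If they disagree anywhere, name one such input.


Take a=-4, b=0.
before: tmp = -6; acc = 0; (((acc - a) + (a * acc)) == (a + 8)) -> true; tmp = 0; tot = 0; [k=3]; tot = 4; [k=4]; tot = 4; [k=5]; tot = 4; return 4
after: tmp = -6; acc = 0; (((acc - a) + (a * acc)) == (a * 8)) -> false; tot = 0; tot = 4; [k=4]; tot = 4; [k=5]; tot = 4; return -38
4 and -38 differ, so these are not the same function on this domain.
verdict: not equivalent; witness: a=-4, b=0


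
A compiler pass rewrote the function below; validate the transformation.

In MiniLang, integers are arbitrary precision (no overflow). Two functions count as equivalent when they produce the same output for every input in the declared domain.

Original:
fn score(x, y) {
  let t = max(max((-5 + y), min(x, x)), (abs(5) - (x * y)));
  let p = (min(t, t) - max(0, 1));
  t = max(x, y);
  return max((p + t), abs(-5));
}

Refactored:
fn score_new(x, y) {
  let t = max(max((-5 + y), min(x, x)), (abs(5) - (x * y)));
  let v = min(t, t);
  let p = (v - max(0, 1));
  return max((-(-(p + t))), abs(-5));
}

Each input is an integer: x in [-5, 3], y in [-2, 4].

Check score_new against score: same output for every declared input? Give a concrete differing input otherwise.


Try x=-5, y=0.
score: t = 5; p = 4; t = 0; return 5
score_new: t = 5; v = 5; p = 4; return 9
5 vs 9 — the two versions disagree here.
verdict: not equivalent; witness: x=-5, y=0


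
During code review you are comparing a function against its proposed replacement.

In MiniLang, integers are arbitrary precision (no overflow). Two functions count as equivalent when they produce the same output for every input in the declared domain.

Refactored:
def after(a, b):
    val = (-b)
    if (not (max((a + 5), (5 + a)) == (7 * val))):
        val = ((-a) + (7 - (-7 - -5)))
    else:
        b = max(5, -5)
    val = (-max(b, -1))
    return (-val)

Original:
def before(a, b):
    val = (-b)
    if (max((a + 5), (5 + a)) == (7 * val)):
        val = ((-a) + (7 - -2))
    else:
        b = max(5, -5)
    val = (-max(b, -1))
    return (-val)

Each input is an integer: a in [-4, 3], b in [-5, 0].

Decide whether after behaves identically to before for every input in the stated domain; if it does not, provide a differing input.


Consider the input a=-4, b=-5.
before: val=5, then (max((a + 5), (5 + a)) == (7 * val)) is false, then b=5, then val=-5, then returns 5
after: val=5, then (not (max((a + 5), (5 + a)) == (7 * val))) is true, then val=13, then val=1, then returns -1
5 vs -1 — the two versions disagree here.
verdict: not equivalent; witness: a=-4, b=-5


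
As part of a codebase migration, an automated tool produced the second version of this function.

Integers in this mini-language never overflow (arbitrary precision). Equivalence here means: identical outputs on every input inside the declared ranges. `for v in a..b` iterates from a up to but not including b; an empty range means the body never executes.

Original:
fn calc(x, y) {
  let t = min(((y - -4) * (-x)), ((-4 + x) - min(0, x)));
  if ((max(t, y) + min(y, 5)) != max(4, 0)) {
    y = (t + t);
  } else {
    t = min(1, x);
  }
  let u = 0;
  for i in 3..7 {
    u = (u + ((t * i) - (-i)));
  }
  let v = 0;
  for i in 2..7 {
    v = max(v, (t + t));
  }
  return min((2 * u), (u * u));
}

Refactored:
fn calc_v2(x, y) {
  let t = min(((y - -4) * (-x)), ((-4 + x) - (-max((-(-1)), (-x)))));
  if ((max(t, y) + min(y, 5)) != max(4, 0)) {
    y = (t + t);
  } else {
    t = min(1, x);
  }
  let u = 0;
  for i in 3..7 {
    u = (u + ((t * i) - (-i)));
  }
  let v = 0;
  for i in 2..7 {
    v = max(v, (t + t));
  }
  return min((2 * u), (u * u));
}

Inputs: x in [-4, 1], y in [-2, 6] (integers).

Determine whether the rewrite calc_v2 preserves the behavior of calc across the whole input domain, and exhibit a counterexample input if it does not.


Take x=0, y=-2.
calc: t = -4; ((max(t, y) + min(y, 5)) != max(4, 0)) -> true; y = -8; u = 0; [i=3]; u = -9; [i=4]; u = -21; [i=5]; u = -36; [i=6]; u = -54; v = 0; [i=2]; v = 0; [i=3]; v = 0; [i=4]; v = 0; [i=5]; v = 0; [i=6]; v = 0; return -108
calc_v2: t = -3; ((max(t, y) + min(y, 5)) != max(4, 0)) -> true; y = -6; u = 0; [i=3]; u = -6; [i=4]; u = -14; [i=5]; u = -24; [i=6]; u = -36; v = 0; [i=2]; v = 0; [i=3]; v = 0; [i=4]; v = 0; [i=5]; v = 0; [i=6]; v = 0; return -72
-108 vs -72 — the two versions disagree here.
verdict: not equivalent; witness: x=0, y=-2
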